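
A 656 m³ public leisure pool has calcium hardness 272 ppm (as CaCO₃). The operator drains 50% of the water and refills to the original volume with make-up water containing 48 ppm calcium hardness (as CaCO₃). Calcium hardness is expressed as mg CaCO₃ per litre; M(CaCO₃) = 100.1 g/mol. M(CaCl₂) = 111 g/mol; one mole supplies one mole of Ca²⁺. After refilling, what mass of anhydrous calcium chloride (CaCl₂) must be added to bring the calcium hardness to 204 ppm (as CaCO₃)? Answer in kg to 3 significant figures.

32.0 kg

Volume: 656 m³ = 656,000 L.
After draining 50% and refilling: 272 × 0.50 + 48 × 0.50 = 160 ppm.
Deficit to target: 204 − 160 = 44 mg/L.
As CaCO₃: 44 mg/L × 656,000 L = 28,860 g; ÷ 100.1 = 288.4 mol Ca²⁺.
Mass: 288.4 × 111 = 32,010 g.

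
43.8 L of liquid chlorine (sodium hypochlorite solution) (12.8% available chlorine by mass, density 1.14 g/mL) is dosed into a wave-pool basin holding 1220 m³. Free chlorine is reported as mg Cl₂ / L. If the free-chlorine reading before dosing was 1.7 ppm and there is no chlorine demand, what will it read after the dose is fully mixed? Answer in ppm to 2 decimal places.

Volume: 1220 m³ = 1,220,000 L.
Mass of solution: 43.8 L × 1000 mL/L × 1.14 g/mL = 49,930 g.
Available chlorine delivered: 49,930 g × 0.128 = 6391 g as Cl₂.
Concentration rise: 6391 g / 1,220,000 L = 5.239 mg/L = 5.24 ppm.
Final FC: 1.7 + 5.24 = 6.94 ppm.

6.94 ppm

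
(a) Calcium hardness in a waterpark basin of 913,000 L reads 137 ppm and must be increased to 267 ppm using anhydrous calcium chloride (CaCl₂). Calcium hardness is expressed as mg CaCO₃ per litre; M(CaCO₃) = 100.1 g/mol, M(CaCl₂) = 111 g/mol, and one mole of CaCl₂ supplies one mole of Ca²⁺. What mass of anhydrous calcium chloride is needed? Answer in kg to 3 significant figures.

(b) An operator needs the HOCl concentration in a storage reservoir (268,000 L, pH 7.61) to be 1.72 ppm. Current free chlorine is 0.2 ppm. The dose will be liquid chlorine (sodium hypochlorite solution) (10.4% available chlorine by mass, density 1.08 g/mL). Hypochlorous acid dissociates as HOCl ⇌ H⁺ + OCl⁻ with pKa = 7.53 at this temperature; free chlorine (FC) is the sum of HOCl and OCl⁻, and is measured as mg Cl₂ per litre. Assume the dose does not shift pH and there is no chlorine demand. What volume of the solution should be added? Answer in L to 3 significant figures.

(a) 132 kg; (b) 8.56 L

(a) Hardness to add: (267 − 137) = 130 mg/L as CaCO₃ × 913,000 L = 118,700 g as CaCO₃.
(a) Moles of Ca²⁺ (1 mol Ca²⁺ ≡ 1 mol CaCO₃): 118,700 / 100.1 g/mol = 1186 mol.
(a) Mass of CaCl₂: 1186 × 111 = 131,600 g.

(b) [OCl⁻]/[HOCl] = 10^(pH − pKa) = 10^(7.61 − 7.53) = 1.202; fraction as HOCl = 1/(1 + 1.202) = 0.4541.
(b) Free chlorine required for 1.72 ppm HOCl: 1.72 / 0.4541 = 3.788 ppm.
(b) FC to add: 3.788 − 0.2 = 3.588 mg/L as Cl₂.
(b) Cl₂ equivalent: 3.588 mg/L × 268,000 L = 961.6 g.
(b) Product at 10.4% available Cl: 961.6 / 0.104 = 9246 g.
(b) Volume: 9246 g ÷ 1.08 g/mL = 8561 mL.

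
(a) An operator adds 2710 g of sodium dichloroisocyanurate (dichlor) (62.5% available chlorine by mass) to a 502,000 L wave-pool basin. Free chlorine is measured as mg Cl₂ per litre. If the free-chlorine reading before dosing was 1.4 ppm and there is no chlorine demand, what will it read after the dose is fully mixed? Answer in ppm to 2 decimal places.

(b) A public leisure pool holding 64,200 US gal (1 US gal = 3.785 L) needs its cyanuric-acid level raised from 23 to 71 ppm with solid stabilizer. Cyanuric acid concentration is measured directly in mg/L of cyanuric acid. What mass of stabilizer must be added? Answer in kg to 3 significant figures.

(a) 4.77 ppm; (b) 11.7 kg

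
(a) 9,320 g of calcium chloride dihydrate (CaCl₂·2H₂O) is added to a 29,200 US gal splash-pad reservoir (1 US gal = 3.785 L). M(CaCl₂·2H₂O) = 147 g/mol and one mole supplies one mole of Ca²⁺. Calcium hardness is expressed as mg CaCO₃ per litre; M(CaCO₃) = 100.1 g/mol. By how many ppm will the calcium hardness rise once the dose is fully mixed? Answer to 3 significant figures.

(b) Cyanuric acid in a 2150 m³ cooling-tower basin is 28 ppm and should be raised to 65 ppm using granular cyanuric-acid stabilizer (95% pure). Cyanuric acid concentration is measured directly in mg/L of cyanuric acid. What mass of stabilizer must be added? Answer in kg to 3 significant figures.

(a) Volume: 29,200 US gal × 3.785 L/gal = 110,522 L.
(a) Moles of Ca²⁺: 9,320 g ÷ 147 g/mol = 63.4 mol.
(a) As CaCO₃: 63.4 mol × 100.1 g/mol = 6346 g.
(a) Rise: 6346 g / 110,522 L × 1000 = 57.42 mg/L.

(b) Volume: 2150 m³ = 2,150,000 L.
(b) CYA to add: (65 − 28) = 37 mg/L × 2,150,000 L = 79,550 g cyanuric acid.
(b) At 95% purity: 79,550 / 0.95 = 83,740 g product.

(a) 57.4 ppm; (b) 83.7 kg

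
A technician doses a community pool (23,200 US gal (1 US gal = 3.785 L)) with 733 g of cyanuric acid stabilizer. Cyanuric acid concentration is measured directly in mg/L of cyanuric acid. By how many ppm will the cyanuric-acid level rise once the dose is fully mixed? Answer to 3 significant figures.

8.35 ppm

Volume: 23,200 US gal × 3.785 L/gal = 87,812 L.
Rise: 733 g / 87,812 L × 1000 = 8.347 mg/L.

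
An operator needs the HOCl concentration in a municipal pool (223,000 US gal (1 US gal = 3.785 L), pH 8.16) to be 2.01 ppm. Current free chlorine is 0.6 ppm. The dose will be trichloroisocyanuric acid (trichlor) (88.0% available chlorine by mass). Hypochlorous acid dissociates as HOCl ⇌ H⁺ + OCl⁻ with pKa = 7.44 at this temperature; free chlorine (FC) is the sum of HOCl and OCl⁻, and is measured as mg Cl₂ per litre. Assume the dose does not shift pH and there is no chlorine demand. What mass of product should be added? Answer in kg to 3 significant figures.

11.5 kg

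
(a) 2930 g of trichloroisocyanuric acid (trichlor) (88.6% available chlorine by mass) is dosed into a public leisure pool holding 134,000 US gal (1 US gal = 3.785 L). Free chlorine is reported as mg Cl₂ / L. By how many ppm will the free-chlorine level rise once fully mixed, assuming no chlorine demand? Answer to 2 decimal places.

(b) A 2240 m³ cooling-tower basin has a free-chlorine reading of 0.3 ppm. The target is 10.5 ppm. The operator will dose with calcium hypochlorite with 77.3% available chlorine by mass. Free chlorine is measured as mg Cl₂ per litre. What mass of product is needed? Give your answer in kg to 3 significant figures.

(a) Volume: 134,000 US gal × 3.785 L/gal = 507,190 L.
(a) Available chlorine delivered: 2930 g × 0.886 = 2596 g as Cl₂.
(a) Concentration rise: 2596 g / 507,190 L = 5.118 mg/L = 5.12 ppm.

(b) Volume: 2240 m³ = 2,240,000 L.
(b) Chlorine deficit: 10.5 − 0.3 = 10.2 ppm = 10.2 mg/L as Cl₂.
(b) Cl₂ equivalent needed: 10.2 mg/L × 2,240,000 L = 22,850,000 mg = 22,850 g.
(b) Product at 77.3% available chlorine: 22,850 / 0.773 = 29,560 g.

(a) 5.12 ppm; (b) 29.6 kg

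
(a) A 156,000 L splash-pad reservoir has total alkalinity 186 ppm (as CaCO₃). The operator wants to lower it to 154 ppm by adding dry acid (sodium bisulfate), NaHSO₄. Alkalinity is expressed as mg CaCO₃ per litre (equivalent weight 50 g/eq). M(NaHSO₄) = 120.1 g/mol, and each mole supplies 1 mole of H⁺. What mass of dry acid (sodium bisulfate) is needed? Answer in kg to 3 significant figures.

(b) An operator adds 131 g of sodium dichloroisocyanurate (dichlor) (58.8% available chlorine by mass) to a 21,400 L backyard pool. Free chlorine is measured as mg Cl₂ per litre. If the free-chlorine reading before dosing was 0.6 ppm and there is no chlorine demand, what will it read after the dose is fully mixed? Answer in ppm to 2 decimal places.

(a) Alkalinity to neutralize: (186 − 154) = 32 mg/L as CaCO₃ × 156,000 L = 4992 g as CaCO₃.
(a) Equivalents of H⁺ required: 4992 ÷ 50 g/eq = 99.84 eq = 99.84 mol NaHSO₄.
(a) Mass of NaHSO₄: 99.84 × 120.1 = 11,990 g.

(b) Available chlorine delivered: 131 g × 0.588 = 77.03 g as Cl₂.
(b) Concentration rise: 77.03 g / 21,400 L = 3.599 mg/L = 3.60 ppm.
(b) Final FC: 0.6 + 3.60 = 4.20 ppm.

(a) 12.0 kg; (b) 4.20 ppm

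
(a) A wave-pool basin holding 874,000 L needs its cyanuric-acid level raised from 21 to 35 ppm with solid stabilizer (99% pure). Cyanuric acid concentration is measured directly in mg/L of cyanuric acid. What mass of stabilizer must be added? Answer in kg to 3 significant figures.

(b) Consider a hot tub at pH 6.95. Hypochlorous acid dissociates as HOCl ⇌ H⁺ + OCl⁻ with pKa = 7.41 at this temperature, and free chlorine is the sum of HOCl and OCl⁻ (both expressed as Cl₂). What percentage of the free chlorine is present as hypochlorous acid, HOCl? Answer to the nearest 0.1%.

(a) 12.4 kg; (b) 74.3%

(a) CYA to add: (35 − 21) = 14 mg/L × 874,000 L = 12,240 g cyanuric acid.
(a) At 99% purity: 12,240 / 0.99 = 12,360 g product.

(b) [OCl⁻]/[HOCl] = 10^(pH − pKa) = 10^(6.95 − 7.41) = 10^-0.46 = 0.3467.
(b) Fraction as HOCl = 1 / (1 + 0.3467) = 0.7425.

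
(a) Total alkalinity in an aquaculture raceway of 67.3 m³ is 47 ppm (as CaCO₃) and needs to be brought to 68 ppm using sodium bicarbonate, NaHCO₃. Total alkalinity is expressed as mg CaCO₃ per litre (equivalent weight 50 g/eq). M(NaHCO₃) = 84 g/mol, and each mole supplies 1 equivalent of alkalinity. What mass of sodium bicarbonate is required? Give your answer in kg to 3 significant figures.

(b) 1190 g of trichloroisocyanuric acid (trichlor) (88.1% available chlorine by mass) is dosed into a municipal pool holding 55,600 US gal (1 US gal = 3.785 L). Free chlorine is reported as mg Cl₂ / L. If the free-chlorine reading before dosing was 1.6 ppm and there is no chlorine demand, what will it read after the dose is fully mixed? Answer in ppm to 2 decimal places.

(a) Volume: 67.3 m³ = 67,300 L.
(a) Alkalinity to add: (68 − 47) = 21 mg/L as CaCO₃ × 67,300 L = 1413 g as CaCO₃.
(a) Equivalents: 1413 g ÷ 50 g/eq = 28.27 eq.
(a) NaHCO₃ supplies 1 eq per mole → 28.27 mol.
(a) Mass: 28.27 mol × 84 g/mol = 2374 g.

(b) Volume: 55,600 US gal × 3.785 L/gal = 210,446 L.
(b) Available chlorine delivered: 1190 g × 0.881 = 1048 g as Cl₂.
(b) Concentration rise: 1048 g / 210,446 L = 4.982 mg/L = 4.98 ppm.
(b) Final FC: 1.6 + 4.98 = 6.58 ppm.

(a) 2.37 kg; (b) 6.58 ppm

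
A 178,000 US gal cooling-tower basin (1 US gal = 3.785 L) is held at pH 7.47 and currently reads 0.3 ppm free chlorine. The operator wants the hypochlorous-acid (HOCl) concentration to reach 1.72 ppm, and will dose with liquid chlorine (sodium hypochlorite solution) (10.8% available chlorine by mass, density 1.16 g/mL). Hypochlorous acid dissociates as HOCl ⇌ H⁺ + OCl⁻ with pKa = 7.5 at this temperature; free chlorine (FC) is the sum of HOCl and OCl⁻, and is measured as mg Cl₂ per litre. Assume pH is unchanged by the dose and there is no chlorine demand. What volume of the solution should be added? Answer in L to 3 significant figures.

16.3 L

Volume: 178,000 US gal × 3.785 L/gal = 673,730 L.
[OCl⁻]/[HOCl] = 10^(pH − pKa) = 10^(7.47 − 7.5) = 0.9333; fraction as HOCl = 1/(1 + 0.9333) = 0.5173.
Free chlorine required for 1.72 ppm HOCl: 1.72 / 0.5173 = 3.325 ppm.
FC to add: 3.325 − 0.3 = 3.025 mg/L as Cl₂.
Cl₂ equivalent: 3.025 mg/L × 673,730 L = 2038 g.
Product at 10.8% available Cl: 2038 / 0.108 = 18,870 g.
Volume: 18,870 g ÷ 1.16 g/mL = 16,270 mL.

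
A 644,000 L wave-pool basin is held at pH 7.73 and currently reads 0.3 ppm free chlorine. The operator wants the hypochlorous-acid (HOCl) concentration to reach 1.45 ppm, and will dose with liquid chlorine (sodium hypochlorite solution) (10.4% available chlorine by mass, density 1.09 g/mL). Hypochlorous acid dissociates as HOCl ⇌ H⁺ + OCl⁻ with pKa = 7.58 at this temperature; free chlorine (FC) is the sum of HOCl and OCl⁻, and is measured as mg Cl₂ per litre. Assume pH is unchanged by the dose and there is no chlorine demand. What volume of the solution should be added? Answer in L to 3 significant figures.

[OCl⁻]/[HOCl] = 10^(pH − pKa) = 10^(7.73 − 7.58) = 1.413; fraction as HOCl = 1/(1 + 1.413) = 0.4145.
Free chlorine required for 1.45 ppm HOCl: 1.45 / 0.4145 = 3.498 ppm.
FC to add: 3.498 − 0.3 = 3.198 mg/L as Cl₂.
Cl₂ equivalent: 3.198 mg/L × 644,000 L = 2060 g.
Product at 10.4% available Cl: 2060 / 0.104 = 19,800 g.
Volume: 19,800 g ÷ 1.09 g/mL = 18,170 mL.

18.2 L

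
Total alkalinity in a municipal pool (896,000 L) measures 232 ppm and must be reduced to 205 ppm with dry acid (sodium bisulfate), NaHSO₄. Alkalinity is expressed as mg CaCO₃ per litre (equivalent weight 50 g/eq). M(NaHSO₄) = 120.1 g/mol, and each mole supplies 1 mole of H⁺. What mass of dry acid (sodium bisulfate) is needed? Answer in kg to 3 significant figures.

58.1 kg

Alkalinity to neutralize: (232 − 205) = 27 mg/L as CaCO₃ × 896,000 L = 24,190 g as CaCO₃.
Equivalents of H⁺ required: 24,190 ÷ 50 g/eq = 483.8 eq = 483.8 mol NaHSO₄.
Mass of NaHSO₄: 483.8 × 120.1 = 58,110 g.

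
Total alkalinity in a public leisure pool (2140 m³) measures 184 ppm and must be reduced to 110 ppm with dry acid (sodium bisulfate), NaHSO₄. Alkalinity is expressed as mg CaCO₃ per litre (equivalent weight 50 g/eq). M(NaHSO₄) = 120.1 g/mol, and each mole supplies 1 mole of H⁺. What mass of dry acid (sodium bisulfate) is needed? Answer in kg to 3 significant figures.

380 kg

Volume: 2140 m³ = 2,140,000 L.
Alkalinity to neutralize: (184 − 110) = 74 mg/L as CaCO₃ × 2,140,000 L = 158,400 g as CaCO₃.
Equivalents of H⁺ required: 158,400 ÷ 50 g/eq = 3167 eq = 3167 mol NaHSO₄.
Mass of NaHSO₄: 3167 × 120.1 = 380,400 g.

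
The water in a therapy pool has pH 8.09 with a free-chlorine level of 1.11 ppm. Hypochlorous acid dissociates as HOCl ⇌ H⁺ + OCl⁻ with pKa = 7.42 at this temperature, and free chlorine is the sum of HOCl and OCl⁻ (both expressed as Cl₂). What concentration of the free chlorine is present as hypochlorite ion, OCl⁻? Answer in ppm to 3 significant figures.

0.914 ppm

[OCl⁻]/[HOCl] = 10^(pH − pKa) = 10^(8.09 − 7.42) = 10^0.67 = 4.677.
Fraction as HOCl = 1 / (1 + 4.677) = 0.1761.
OCl⁻ = (1 − 0.1761) × 1.11 ppm = 0.9145 ppm.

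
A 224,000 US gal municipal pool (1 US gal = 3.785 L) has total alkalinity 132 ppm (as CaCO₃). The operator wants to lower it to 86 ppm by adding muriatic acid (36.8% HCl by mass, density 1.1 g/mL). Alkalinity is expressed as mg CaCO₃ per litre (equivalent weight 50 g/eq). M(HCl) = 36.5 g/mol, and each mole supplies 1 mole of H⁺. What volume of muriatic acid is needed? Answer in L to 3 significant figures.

Volume: 224,000 US gal × 3.785 L/gal = 847,840 L.
Alkalinity to neutralize: (132 − 86) = 46 mg/L as CaCO₃ × 847,840 L = 39,000 g as CaCO₃.
Equivalents of H⁺ required: 39,000 ÷ 50 g/eq = 780 eq = 780 mol HCl.
Mass of HCl: 780 × 36.5 = 28,470 g.
Mass of 36.8% solution: 28,470 / 0.368 = 77,370 g.
Volume: 77,370 g ÷ 1.1 g/mL = 70,330 mL.

70.3 L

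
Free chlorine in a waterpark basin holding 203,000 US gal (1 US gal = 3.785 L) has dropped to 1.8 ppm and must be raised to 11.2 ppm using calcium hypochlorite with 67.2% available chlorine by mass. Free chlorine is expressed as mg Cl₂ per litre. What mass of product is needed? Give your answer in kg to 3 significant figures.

Volume: 203,000 US gal × 3.785 L/gal = 768,355 L.
Chlorine deficit: 11.2 − 1.8 = 9.4 ppm = 9.4 mg/L as Cl₂.
Cl₂ equivalent needed: 9.4 mg/L × 768,355 L = 7,223,000 mg = 7223 g.
Product at 67.2% available chlorine: 7223 / 0.672 = 10,750 g.

10.7 kg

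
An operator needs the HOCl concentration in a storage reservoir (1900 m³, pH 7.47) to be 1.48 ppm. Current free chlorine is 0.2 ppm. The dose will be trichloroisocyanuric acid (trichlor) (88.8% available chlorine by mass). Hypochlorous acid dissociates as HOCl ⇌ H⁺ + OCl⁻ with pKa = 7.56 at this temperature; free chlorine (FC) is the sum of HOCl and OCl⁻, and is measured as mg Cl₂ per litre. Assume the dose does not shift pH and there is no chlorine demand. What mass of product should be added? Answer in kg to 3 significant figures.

5.31 kg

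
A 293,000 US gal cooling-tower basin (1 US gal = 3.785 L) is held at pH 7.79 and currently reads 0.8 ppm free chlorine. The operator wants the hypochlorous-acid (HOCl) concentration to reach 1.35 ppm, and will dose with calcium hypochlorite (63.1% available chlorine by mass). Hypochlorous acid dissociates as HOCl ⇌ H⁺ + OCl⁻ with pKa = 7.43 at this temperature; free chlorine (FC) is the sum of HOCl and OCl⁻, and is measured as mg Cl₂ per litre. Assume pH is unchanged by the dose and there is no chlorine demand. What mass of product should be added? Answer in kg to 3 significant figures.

6.40 kg

Volume: 293,000 US gal × 3.785 L/gal = 1,109,005 L.
[OCl⁻]/[HOCl] = 10^(pH − pKa) = 10^(7.79 − 7.43) = 2.291; fraction as HOCl = 1/(1 + 2.291) = 0.3039.
Free chlorine required for 1.35 ppm HOCl: 1.35 / 0.3039 = 4.443 ppm.
FC to add: 4.443 − 0.8 = 3.643 mg/L as Cl₂.
Cl₂ equivalent: 3.643 mg/L × 1,109,005 L = 4040 g.
Product at 63.1% available Cl: 4040 / 0.631 = 6402 g.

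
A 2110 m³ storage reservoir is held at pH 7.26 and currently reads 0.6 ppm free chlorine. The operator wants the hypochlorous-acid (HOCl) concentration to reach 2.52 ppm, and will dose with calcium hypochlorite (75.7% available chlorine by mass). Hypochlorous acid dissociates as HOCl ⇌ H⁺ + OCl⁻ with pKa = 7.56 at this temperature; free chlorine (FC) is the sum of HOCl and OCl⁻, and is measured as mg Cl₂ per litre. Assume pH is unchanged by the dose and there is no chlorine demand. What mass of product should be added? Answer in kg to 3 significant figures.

Volume: 2110 m³ = 2,110,000 L.
[OCl⁻]/[HOCl] = 10^(pH − pKa) = 10^(7.26 − 7.56) = 0.5012; fraction as HOCl = 1/(1 + 0.5012) = 0.6661.
Free chlorine required for 2.52 ppm HOCl: 2.52 / 0.6661 = 3.783 ppm.
FC to add: 3.783 − 0.6 = 3.183 mg/L as Cl₂.
Cl₂ equivalent: 3.183 mg/L × 2,110,000 L = 6716 g.
Product at 75.7% available Cl: 6716 / 0.757 = 8872 g.

8.87 kg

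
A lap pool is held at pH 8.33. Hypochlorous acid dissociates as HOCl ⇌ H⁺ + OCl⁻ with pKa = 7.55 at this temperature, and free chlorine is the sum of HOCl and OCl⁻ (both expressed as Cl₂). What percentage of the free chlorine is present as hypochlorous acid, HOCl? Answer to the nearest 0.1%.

14.2%

[OCl⁻]/[HOCl] = 10^(pH − pKa) = 10^(8.33 − 7.55) = 10^0.78 = 6.026.
Fraction as HOCl = 1 / (1 + 6.026) = 0.1423.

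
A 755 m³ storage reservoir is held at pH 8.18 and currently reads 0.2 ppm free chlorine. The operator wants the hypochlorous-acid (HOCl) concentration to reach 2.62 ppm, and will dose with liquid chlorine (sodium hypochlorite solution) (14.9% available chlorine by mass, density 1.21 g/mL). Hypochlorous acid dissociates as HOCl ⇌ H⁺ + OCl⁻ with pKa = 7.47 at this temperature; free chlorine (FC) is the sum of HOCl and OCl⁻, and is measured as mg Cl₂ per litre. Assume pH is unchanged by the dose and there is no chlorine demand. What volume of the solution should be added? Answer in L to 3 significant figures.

66.4 L

Volume: 755 m³ = 755,000 L.
[OCl⁻]/[HOCl] = 10^(pH − pKa) = 10^(8.18 − 7.47) = 5.129; fraction as HOCl = 1/(1 + 5.129) = 0.1632.
Free chlorine required for 2.62 ppm HOCl: 2.62 / 0.1632 = 16.06 ppm.
FC to add: 16.06 − 0.2 = 15.86 mg/L as Cl₂.
Cl₂ equivalent: 15.86 mg/L × 755,000 L = 11,970 g.
Product at 14.9% available Cl: 11,970 / 0.149 = 80,350 g.
Volume: 80,350 g ÷ 1.21 g/mL = 66,400 mL.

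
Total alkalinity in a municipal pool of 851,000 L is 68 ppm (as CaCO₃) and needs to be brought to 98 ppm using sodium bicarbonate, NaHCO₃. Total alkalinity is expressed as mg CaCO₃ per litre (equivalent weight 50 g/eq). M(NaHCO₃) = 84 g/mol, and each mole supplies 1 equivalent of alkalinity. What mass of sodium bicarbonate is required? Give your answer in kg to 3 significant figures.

42.9 kg

Alkalinity to add: (98 − 68) = 30 mg/L as CaCO₃ × 851,000 L = 25,530 g as CaCO₃.
Equivalents: 25,530 g ÷ 50 g/eq = 510.6 eq.
NaHCO₃ supplies 1 eq per mole → 510.6 mol.
Mass: 510.6 mol × 84 g/mol = 42,890 g.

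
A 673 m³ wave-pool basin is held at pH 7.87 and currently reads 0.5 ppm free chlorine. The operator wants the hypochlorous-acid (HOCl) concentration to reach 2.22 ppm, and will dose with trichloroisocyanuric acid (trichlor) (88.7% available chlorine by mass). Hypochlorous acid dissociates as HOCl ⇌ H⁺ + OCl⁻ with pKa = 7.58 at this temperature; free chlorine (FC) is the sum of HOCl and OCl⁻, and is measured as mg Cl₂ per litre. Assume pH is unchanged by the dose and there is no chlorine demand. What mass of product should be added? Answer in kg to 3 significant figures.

Volume: 673 m³ = 673,000 L.
[OCl⁻]/[HOCl] = 10^(pH − pKa) = 10^(7.87 − 7.58) = 1.95; fraction as HOCl = 1/(1 + 1.95) = 0.339.
Free chlorine required for 2.22 ppm HOCl: 2.22 / 0.339 = 6.549 ppm.
FC to add: 6.549 − 0.5 = 6.049 mg/L as Cl₂.
Cl₂ equivalent: 6.049 mg/L × 673,000 L = 4071 g.
Product at 88.7% available Cl: 4071 / 0.887 = 4589 g.

4.59 kg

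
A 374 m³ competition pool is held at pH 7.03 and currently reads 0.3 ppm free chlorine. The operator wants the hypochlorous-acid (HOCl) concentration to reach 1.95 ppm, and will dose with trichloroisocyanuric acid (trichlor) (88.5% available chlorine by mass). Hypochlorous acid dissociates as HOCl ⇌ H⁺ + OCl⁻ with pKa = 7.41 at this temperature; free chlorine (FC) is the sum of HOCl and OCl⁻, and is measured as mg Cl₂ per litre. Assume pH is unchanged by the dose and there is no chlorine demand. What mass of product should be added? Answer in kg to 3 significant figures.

1.04 kg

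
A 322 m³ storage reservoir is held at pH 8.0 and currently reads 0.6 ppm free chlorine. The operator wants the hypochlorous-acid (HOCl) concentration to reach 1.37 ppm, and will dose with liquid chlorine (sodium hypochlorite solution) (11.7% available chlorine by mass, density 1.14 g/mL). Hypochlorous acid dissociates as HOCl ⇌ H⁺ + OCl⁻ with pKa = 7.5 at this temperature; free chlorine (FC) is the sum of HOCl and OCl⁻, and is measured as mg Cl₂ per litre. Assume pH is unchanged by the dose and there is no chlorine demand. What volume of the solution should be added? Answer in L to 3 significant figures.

12.3 L

Volume: 322 m³ = 322,000 L.
[OCl⁻]/[HOCl] = 10^(pH − pKa) = 10^(8.0 − 7.5) = 3.162; fraction as HOCl = 1/(1 + 3.162) = 0.2403.
Free chlorine required for 1.37 ppm HOCl: 1.37 / 0.2403 = 5.702 ppm.
FC to add: 5.702 − 0.6 = 5.102 mg/L as Cl₂.
Cl₂ equivalent: 5.102 mg/L × 322,000 L = 1643 g.
Product at 11.7% available Cl: 1643 / 0.117 = 14,040 g.
Volume: 14,040 g ÷ 1.14 g/mL = 12,320 mL.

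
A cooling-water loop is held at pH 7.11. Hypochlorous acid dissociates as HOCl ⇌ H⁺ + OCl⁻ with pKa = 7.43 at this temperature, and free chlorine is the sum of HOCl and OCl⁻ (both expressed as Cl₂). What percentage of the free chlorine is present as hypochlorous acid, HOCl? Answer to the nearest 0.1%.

67.6%

[OCl⁻]/[HOCl] = 10^(pH − pKa) = 10^(7.11 − 7.43) = 10^-0.32 = 0.4786.
Fraction as HOCl = 1 / (1 + 0.4786) = 0.6763.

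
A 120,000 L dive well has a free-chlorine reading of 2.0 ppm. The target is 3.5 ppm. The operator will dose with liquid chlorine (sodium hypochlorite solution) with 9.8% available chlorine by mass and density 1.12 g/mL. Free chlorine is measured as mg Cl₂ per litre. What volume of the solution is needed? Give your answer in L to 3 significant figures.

1.64 L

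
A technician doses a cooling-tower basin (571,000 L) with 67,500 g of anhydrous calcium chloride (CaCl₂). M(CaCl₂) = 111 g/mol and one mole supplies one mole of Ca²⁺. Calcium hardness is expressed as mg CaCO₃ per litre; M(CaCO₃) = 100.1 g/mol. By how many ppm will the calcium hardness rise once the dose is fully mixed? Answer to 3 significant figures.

Moles of Ca²⁺: 67,500 g ÷ 111 g/mol = 608.1 mol.
As CaCO₃: 608.1 mol × 100.1 g/mol = 60,870 g.
Rise: 60,870 g / 571,000 L × 1000 = 106.6 mg/L.

107 ppm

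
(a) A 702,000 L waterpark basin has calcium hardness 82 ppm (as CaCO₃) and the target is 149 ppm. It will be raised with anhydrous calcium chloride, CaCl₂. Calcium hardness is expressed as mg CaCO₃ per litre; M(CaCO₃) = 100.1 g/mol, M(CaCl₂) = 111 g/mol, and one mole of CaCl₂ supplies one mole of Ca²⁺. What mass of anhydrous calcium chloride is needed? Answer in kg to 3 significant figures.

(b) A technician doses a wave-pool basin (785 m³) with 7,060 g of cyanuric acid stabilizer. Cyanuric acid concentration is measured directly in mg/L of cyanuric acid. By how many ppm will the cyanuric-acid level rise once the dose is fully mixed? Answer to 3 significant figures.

(a) Hardness to add: (149 − 82) = 67 mg/L as CaCO₃ × 702,000 L = 47,030 g as CaCO₃.
(a) Moles of Ca²⁺ (1 mol Ca²⁺ ≡ 1 mol CaCO₃): 47,030 / 100.1 g/mol = 469.9 mol.
(a) Mass of CaCl₂: 469.9 × 111 = 52,160 g.

(b) Volume: 785 m³ = 785,000 L.
(b) Rise: 7,060 g / 785,000 L × 1000 = 8.994 mg/L.

(a) 52.2 kg; (b) 8.99 ppm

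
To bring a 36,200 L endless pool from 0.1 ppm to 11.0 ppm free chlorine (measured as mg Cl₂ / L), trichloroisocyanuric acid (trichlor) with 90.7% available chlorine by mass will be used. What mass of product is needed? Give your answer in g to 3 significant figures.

435 g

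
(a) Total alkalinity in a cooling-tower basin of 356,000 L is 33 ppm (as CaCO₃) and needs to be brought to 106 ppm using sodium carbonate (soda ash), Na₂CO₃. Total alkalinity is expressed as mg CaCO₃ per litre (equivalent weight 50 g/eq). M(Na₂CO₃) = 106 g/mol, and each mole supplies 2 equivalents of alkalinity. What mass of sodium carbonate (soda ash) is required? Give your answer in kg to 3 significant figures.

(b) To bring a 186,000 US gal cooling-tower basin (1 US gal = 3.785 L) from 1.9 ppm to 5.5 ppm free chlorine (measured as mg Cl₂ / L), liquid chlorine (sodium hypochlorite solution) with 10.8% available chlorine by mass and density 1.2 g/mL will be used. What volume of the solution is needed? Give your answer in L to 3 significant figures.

(a) 27.5 kg; (b) 19.6 L

(a) Alkalinity to add: (106 − 33) = 73 mg/L as CaCO₃ × 356,000 L = 25,990 g as CaCO₃.
(a) Equivalents: 25,990 g ÷ 50 g/eq = 519.8 eq.
(a) Each mole of Na₂CO₃ supplies 2 eq, so 519.8 / 2 = 259.9 mol.
(a) Mass: 259.9 mol × 106 g/mol = 27,550 g.

(b) Volume: 186,000 US gal × 3.785 L/gal = 704,010 L.
(b) Chlorine deficit: 5.5 − 1.9 = 3.6 ppm = 3.6 mg/L as Cl₂.
(b) Cl₂ equivalent needed: 3.6 mg/L × 704,010 L = 2,534,000 mg = 2534 g.
(b) Product at 10.8% available chlorine: 2534 / 0.108 = 23,470 g.
(b) Volume at density 1.2 g/mL: 23,470 g ÷ 1.2 g/mL = 19,560 mL.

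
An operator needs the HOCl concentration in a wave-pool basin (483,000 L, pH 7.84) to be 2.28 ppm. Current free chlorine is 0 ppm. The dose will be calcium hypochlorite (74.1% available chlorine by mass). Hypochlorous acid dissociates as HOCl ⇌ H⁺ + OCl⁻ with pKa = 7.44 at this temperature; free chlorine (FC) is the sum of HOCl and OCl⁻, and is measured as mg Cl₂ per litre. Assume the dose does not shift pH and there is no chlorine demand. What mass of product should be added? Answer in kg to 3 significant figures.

[OCl⁻]/[HOCl] = 10^(pH − pKa) = 10^(7.84 − 7.44) = 2.512; fraction as HOCl = 1/(1 + 2.512) = 0.2847.
Free chlorine required for 2.28 ppm HOCl: 2.28 / 0.2847 = 8.007 ppm.
FC to add: 8.007 − 0 = 8.007 mg/L as Cl₂.
Cl₂ equivalent: 8.007 mg/L × 483,000 L = 3867 g.
Product at 74.1% available Cl: 3867 / 0.741 = 5219 g.

5.22 kg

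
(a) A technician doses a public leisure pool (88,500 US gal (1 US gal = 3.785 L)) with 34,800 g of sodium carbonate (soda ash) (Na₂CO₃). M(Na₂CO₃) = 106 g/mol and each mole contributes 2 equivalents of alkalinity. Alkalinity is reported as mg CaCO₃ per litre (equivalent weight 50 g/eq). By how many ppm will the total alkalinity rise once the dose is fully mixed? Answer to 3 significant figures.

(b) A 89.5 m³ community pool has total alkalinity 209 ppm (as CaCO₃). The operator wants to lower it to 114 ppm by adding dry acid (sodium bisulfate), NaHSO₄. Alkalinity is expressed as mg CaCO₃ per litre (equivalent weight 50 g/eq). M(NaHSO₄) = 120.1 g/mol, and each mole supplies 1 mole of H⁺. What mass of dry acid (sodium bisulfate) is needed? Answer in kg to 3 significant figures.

(a) Volume: 88,500 US gal × 3.785 L/gal = 334,972 L.
(a) Moles of Na₂CO₃: 34,800 g ÷ 106 g/mol = 328.3 mol → 656.6 eq of alkalinity.
(a) As CaCO₃: 656.6 eq × 50 g/eq = 32,830 g.
(a) Rise: 32,830 g / 334,972 L × 1000 = 98.01 mg/L.

(b) Volume: 89.5 m³ = 89,500 L.
(b) Alkalinity to neutralize: (209 − 114) = 95 mg/L as CaCO₃ × 89,500 L = 8502 g as CaCO₃.
(b) Equivalents of H⁺ required: 8502 ÷ 50 g/eq = 170.1 eq = 170.1 mol NaHSO₄.
(b) Mass of NaHSO₄: 170.1 × 120.1 = 20,420 g.

(a) 98.0 ppm; (b) 20.4 kg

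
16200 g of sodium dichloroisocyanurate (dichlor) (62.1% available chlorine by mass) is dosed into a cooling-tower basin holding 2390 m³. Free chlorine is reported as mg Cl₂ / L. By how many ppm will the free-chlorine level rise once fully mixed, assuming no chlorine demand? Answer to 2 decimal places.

Volume: 2390 m³ = 2,390,000 L.
Available chlorine delivered: 16,200 g × 0.621 = 10,060 g as Cl₂.
Concentration rise: 10,060 g / 2,390,000 L = 4.209 mg/L = 4.21 ppm.

4.21 ppm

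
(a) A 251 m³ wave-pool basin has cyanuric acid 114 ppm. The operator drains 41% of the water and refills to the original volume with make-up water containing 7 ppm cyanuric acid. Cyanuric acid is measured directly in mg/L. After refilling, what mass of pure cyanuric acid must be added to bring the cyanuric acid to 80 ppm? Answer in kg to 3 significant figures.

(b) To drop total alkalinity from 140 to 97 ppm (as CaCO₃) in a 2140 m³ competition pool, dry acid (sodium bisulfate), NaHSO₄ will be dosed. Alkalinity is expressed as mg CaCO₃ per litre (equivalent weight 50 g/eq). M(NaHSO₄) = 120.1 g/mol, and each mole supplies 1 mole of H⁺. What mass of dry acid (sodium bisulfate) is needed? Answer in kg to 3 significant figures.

(a) Volume: 251 m³ = 251,000 L.
(a) After draining 41% and refilling: 114 × 0.59 + 7 × 0.41 = 70.13 ppm.
(a) Deficit to target: 80 − 70.13 = 9.87 mg/L.
(a) Mass: 9.87 mg/L × 251,000 L = 2477 g cyanuric acid.

(b) Volume: 2140 m³ = 2,140,000 L.
(b) Alkalinity to neutralize: (140 − 97) = 43 mg/L as CaCO₃ × 2,140,000 L = 92,020 g as CaCO₃.
(b) Equivalents of H⁺ required: 92,020 ÷ 50 g/eq = 1840 eq = 1840 mol NaHSO₄.
(b) Mass of NaHSO₄: 1840 × 120.1 = 221,000 g.

(a) 2.48 kg; (b) 221 kg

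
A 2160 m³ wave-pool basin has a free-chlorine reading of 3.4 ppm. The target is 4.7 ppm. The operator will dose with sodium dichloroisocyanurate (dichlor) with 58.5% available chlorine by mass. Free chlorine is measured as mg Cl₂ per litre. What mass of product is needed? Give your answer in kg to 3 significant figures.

Volume: 2160 m³ = 2,160,000 L.
Chlorine deficit: 4.7 − 3.4 = 1.3 ppm = 1.3 mg/L as Cl₂.
Cl₂ equivalent needed: 1.3 mg/L × 2,160,000 L = 2,808,000 mg = 2808 g.
Product at 58.5% available chlorine: 2808 / 0.585 = 4800 g.

4.80 kg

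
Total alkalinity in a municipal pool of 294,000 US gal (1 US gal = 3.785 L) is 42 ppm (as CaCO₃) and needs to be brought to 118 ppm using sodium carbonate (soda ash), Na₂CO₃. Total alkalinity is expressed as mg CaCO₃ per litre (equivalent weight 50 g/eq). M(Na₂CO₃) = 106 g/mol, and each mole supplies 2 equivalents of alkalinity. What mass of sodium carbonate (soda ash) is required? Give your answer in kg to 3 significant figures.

Volume: 294,000 US gal × 3.785 L/gal = 1,112,790 L.
Alkalinity to add: (118 − 42) = 76 mg/L as CaCO₃ × 1,112,790 L = 84,570 g as CaCO₃.
Equivalents: 84,570 g ÷ 50 g/eq = 1691 eq.
Each mole of Na₂CO₃ supplies 2 eq, so 1691 / 2 = 845.7 mol.
Mass: 845.7 mol × 106 g/mol = 89,650 g.

89.6 kg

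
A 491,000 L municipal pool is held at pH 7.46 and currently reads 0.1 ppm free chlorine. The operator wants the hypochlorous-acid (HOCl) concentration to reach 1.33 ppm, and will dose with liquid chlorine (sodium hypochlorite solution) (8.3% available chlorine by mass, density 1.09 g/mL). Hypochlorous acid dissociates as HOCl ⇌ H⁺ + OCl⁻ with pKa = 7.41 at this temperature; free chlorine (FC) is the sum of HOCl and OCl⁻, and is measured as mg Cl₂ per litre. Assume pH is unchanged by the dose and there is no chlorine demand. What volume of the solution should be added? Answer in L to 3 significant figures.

[OCl⁻]/[HOCl] = 10^(pH − pKa) = 10^(7.46 − 7.41) = 1.122; fraction as HOCl = 1/(1 + 1.122) = 0.4712.
Free chlorine required for 1.33 ppm HOCl: 1.33 / 0.4712 = 2.822 ppm.
FC to add: 2.822 − 0.1 = 2.722 mg/L as Cl₂.
Cl₂ equivalent: 2.722 mg/L × 491,000 L = 1337 g.
Product at 8.3% available Cl: 1337 / 0.083 = 16,100 g.
Volume: 16,100 g ÷ 1.09 g/mL = 14,770 mL.

14.8 L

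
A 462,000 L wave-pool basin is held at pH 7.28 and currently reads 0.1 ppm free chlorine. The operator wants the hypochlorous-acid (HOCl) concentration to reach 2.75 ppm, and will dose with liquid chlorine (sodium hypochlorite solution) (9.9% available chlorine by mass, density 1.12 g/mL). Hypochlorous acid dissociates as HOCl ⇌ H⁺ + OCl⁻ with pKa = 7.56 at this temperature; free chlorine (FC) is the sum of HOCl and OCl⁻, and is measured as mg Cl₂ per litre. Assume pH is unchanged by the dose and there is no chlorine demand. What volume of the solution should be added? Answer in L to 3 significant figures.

[OCl⁻]/[HOCl] = 10^(pH − pKa) = 10^(7.28 − 7.56) = 0.5248; fraction as HOCl = 1/(1 + 0.5248) = 0.6558.
Free chlorine required for 2.75 ppm HOCl: 2.75 / 0.6558 = 4.193 ppm.
FC to add: 4.193 − 0.1 = 4.093 mg/L as Cl₂.
Cl₂ equivalent: 4.093 mg/L × 462,000 L = 1891 g.
Product at 9.9% available Cl: 1891 / 0.099 = 19,100 g.
Volume: 19,100 g ÷ 1.12 g/mL = 17,060 mL.

17.1 L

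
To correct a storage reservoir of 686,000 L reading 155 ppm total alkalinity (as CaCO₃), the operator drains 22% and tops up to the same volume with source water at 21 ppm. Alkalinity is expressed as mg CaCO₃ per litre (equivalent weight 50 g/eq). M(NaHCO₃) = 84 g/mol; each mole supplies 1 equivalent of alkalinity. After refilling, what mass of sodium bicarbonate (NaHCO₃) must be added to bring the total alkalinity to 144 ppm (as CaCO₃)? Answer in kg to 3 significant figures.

After draining 22% and refilling: 155 × 0.78 + 21 × 0.22 = 125.52 ppm.
Deficit to target: 144 − 125.52 = 18.48 mg/L.
As CaCO₃: 18.48 mg/L × 686,000 L = 12,680 g; ÷ 50 g/eq ÷ 1 = 253.5 mol NaHCO₃.
Mass: 253.5 × 84 = 21,300 g.

21.3 kg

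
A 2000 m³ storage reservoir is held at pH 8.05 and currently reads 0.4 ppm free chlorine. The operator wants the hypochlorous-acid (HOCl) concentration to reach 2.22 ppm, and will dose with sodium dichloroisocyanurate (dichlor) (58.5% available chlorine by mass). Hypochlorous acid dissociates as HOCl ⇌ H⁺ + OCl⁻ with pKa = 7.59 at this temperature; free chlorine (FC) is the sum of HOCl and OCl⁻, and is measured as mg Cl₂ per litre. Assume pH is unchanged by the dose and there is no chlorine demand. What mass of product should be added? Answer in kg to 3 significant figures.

28.1 kg

Volume: 2000 m³ = 2,000,000 L.
[OCl⁻]/[HOCl] = 10^(pH − pKa) = 10^(8.05 − 7.59) = 2.884; fraction as HOCl = 1/(1 + 2.884) = 0.2575.
Free chlorine required for 2.22 ppm HOCl: 2.22 / 0.2575 = 8.623 ppm.
FC to add: 8.623 − 0.4 = 8.223 mg/L as Cl₂.
Cl₂ equivalent: 8.223 mg/L × 2,000,000 L = 16,450 g.
Product at 58.5% available Cl: 16,450 / 0.585 = 28,110 g.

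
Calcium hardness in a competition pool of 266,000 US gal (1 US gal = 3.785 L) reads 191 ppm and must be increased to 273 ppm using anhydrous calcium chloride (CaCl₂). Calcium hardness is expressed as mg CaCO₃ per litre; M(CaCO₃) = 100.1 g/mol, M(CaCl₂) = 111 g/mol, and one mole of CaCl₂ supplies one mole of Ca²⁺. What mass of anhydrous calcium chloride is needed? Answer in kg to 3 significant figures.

Volume: 266,000 US gal × 3.785 L/gal = 1,006,810 L.
Hardness to add: (273 − 191) = 82 mg/L as CaCO₃ × 1,006,810 L = 82,560 g as CaCO₃.
Moles of Ca²⁺ (1 mol Ca²⁺ ≡ 1 mol CaCO₃): 82,560 / 100.1 g/mol = 824.8 mol.
Mass of CaCl₂: 824.8 × 111 = 91,550 g.

91.5 kg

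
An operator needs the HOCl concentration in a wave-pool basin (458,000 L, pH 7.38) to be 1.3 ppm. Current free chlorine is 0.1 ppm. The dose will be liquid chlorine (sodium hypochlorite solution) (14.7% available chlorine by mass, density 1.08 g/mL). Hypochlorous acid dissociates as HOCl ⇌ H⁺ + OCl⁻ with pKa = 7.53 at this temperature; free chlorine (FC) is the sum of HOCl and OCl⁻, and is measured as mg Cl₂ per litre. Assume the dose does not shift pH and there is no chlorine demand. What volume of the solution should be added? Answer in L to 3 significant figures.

6.12 L

[OCl⁻]/[HOCl] = 10^(pH − pKa) = 10^(7.38 − 7.53) = 0.7079; fraction as HOCl = 1/(1 + 0.7079) = 0.5855.
Free chlorine required for 1.3 ppm HOCl: 1.3 / 0.5855 = 2.22 ppm.
FC to add: 2.22 − 0.1 = 2.12 mg/L as Cl₂.
Cl₂ equivalent: 2.12 mg/L × 458,000 L = 971.1 g.
Product at 14.7% available Cl: 971.1 / 0.147 = 6606 g.
Volume: 6606 g ÷ 1.08 g/mL = 6117 mL.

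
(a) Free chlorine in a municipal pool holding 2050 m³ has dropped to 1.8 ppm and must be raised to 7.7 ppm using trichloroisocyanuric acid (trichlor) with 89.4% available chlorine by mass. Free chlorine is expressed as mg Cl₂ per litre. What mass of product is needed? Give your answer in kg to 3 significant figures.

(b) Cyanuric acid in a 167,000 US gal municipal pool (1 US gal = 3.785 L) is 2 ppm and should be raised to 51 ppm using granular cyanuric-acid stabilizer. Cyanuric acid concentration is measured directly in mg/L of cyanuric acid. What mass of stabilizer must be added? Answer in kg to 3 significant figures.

(a) Volume: 2050 m³ = 2,050,000 L.
(a) Chlorine deficit: 7.7 − 1.8 = 5.9 ppm = 5.9 mg/L as Cl₂.
(a) Cl₂ equivalent needed: 5.9 mg/L × 2,050,000 L = 12,100,000 mg = 12,100 g.
(a) Product at 89.4% available chlorine: 12,100 / 0.894 = 13,530 g.

(b) Volume: 167,000 US gal × 3.785 L/gal = 632,095 L.
(b) CYA to add: (51 − 2) = 49 mg/L × 632,095 L = 30,970 g cyanuric acid.

(a) 13.5 kg; (b) 31.0 kg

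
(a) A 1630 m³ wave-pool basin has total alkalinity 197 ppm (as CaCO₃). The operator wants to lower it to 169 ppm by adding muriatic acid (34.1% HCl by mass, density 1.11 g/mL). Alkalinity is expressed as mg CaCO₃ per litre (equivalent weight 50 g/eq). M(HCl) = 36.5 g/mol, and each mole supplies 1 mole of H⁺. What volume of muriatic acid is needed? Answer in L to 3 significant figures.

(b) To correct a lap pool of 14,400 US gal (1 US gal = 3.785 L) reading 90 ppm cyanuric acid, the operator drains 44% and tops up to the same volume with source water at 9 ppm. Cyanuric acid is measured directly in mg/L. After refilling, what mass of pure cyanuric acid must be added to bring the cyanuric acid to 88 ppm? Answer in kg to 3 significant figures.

(a) Volume: 1630 m³ = 1,630,000 L.
(a) Alkalinity to neutralize: (197 − 169) = 28 mg/L as CaCO₃ × 1,630,000 L = 45,640 g as CaCO₃.
(a) Equivalents of H⁺ required: 45,640 ÷ 50 g/eq = 912.8 eq = 912.8 mol HCl.
(a) Mass of HCl: 912.8 × 36.5 = 33,320 g.
(a) Mass of 34.1% solution: 33,320 / 0.341 = 97,700 g.
(a) Volume: 97,700 g ÷ 1.11 g/mL = 88,020 mL.

(b) Volume: 14,400 US gal × 3.785 L/gal = 54,504 L.
(b) After draining 44% and refilling: 90 × 0.56 + 9 × 0.44 = 54.36 ppm.
(b) Deficit to target: 88 − 54.36 = 33.64 mg/L.
(b) Mass: 33.64 mg/L × 54,504 L = 1834 g cyanuric acid.

(a) 88.0 L; (b) 1.83 kg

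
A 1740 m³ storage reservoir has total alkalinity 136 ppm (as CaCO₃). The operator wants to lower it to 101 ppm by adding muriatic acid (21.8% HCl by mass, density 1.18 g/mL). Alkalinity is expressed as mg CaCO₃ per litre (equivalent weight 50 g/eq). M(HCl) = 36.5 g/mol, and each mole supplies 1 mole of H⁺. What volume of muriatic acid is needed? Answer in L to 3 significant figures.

Volume: 1740 m³ = 1,740,000 L.
Alkalinity to neutralize: (136 − 101) = 35 mg/L as CaCO₃ × 1,740,000 L = 60,900 g as CaCO₃.
Equivalents of H⁺ required: 60,900 ÷ 50 g/eq = 1218 eq = 1218 mol HCl.
Mass of HCl: 1218 × 36.5 = 44,460 g.
Mass of 21.8% solution: 44,460 / 0.218 = 203,900 g.
Volume: 203,900 g ÷ 1.18 g/mL = 172,800 mL.

173 L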